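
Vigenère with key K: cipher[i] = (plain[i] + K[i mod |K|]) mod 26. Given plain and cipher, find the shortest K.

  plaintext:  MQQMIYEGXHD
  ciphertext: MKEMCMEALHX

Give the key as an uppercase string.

AUO

  i= 0: M-M =  0 → A
  i= 1: K-Q = 20 → U
  i= 2: E-Q = 14 → O
  i= 3: M-M =  0 → A
  i= 4: C-I = 20 → U
  i= 5: M-Y = 14 → O
  i= 6: E-E =  0 → A
  i= 7: A-G = 20 → U
  i= 8: L-X = 14 → O
  i= 9: H-H =  0 → A
  i=10: X-D = 20 → U
  shifts repeat with period 3: AUO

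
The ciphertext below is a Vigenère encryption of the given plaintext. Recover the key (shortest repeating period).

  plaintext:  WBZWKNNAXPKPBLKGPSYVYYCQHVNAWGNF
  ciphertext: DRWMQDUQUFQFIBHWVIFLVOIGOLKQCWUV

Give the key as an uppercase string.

  i= 0: D-W =  7 → H
  i= 1: R-B = 16 → Q
  i= 2: W-Z = 23 → X
  i= 3: M-W = 16 → Q
  i= 4: Q-K =  6 → G
  i= 5: D-N = 16 → Q
  i= 6: U-N =  7 → H
  i= 7: Q-A = 16 → Q
  i= 8: U-X = 23 → X
  i= 9: F-P = 16 → Q
  i=10: Q-K =  6 → G
  i=11: F-P = 16 → Q
  i=12: I-B =  7 → H
  i=13: B-L = 16 → Q
  i=14: H-K = 23 → X
  i=15: W-G = 16 → Q
  i=16: V-P =  6 → G
  i=17: I-S = 16 → Q
  i=18: F-Y =  7 → H
  i=19: L-V = 16 → Q
  i=20: V-Y = 23 → X
  i=21: O-Y = 16 → Q
  i=22: I-C =  6 → G
  i=23: G-Q = 16 → Q
  i=24: O-H =  7 → H
  i=25: L-V = 16 → Q
  i=26: K-N = 23 → X
  i=27: Q-A = 16 → Q
  i=28: C-W =  6 → G
  i=29: W-G = 16 → Q
  i=30: U-N =  7 → H
  i=31: V-F = 16 → Q
  shifts repeat with period 6: HQXQGQ

HQXQGQ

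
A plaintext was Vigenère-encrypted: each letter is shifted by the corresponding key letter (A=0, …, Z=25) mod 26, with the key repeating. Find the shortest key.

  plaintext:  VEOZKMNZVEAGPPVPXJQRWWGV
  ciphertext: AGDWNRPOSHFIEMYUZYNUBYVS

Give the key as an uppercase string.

FCPXD

  i= 0: A-V =  5 → F
  i= 1: G-E =  2 → C
  i= 2: D-O = 15 → P
  i= 3: W-Z = 23 → X
  i= 4: N-K =  3 → D
  i= 5: R-M =  5 → F
  i= 6: P-N =  2 → C
  i= 7: O-Z = 15 → P
  i= 8: S-V = 23 → X
  i= 9: H-E =  3 → D
  i=10: F-A =  5 → F
  i=11: I-G =  2 → C
  i=12: E-P = 15 → P
  i=13: M-P = 23 → X
  i=14: Y-V =  3 → D
  i=15: U-P =  5 → F
  i=16: Z-X =  2 → C
  i=17: Y-J = 15 → P
  i=18: N-Q = 23 → X
  i=19: U-R =  3 → D
  i=20: B-W =  5 → F
  i=21: Y-W =  2 → C
  i=22: V-G = 15 → P
  i=23: S-V = 23 → X
  shifts repeat with period 5: FCPXD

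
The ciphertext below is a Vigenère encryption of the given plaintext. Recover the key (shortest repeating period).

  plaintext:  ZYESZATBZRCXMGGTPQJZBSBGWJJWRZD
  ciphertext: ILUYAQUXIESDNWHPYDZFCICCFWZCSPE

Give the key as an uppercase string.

JNQGBQBW

  i= 0: I-Z =  9 → J
  i= 1: L-Y = 13 → N
  i= 2: U-E = 16 → Q
  i= 3: Y-S =  6 → G
  i= 4: A-Z =  1 → B
  i= 5: Q-A = 16 → Q
  i= 6: U-T =  1 → B
  i= 7: X-B = 22 → W
  i= 8: I-Z =  9 → J
  i= 9: E-R = 13 → N
  i=10: S-C = 16 → Q
  i=11: D-X =  6 → G
  i=12: N-M =  1 → B
  i=13: W-G = 16 → Q
  i=14: H-G =  1 → B
  i=15: P-T = 22 → W
  i=16: Y-P =  9 → J
  i=17: D-Q = 13 → N
  i=18: Z-J = 16 → Q
  i=19: F-Z =  6 → G
  i=20: C-B =  1 → B
  i=21: I-S = 16 → Q
  i=22: C-B =  1 → B
  i=23: C-G = 22 → W
  i=24: F-W =  9 → J
  i=25: W-J = 13 → N
  i=26: Z-J = 16 → Q
  i=27: C-W =  6 → G
  i=28: S-R =  1 → B
  i=29: P-Z = 16 → Q
  i=30: E-D =  1 → B
  shifts repeat with period 8: JNQGBQBW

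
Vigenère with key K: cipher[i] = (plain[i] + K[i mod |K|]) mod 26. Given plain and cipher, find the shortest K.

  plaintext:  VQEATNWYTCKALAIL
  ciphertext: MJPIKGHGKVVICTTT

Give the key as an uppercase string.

RTLI

  i= 0: M-V = 17 → R
  i= 1: J-Q = 19 → T
  i= 2: P-E = 11 → L
  i= 3: I-A =  8 → I
  i= 4: K-T = 17 → R
  i= 5: G-N = 19 → T
  i= 6: H-W = 11 → L
  i= 7: G-Y =  8 → I
  i= 8: K-T = 17 → R
  i= 9: V-C = 19 → T
  i=10: V-K = 11 → L
  i=11: I-A =  8 → I
  i=12: C-L = 17 → R
  i=13: T-A = 19 → T
  i=14: T-I = 11 → L
  i=15: T-L =  8 → I
  shifts repeat with period 4: RTLI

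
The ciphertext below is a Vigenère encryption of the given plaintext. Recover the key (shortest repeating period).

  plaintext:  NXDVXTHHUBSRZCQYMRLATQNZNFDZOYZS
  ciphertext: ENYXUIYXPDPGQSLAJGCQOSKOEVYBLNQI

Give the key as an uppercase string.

  i= 0: E-N = 17 → R
  i= 1: N-X = 16 → Q
  i= 2: Y-D = 21 → V
  i= 3: X-V =  2 → C
  i= 4: U-X = 23 → X
  i= 5: I-T = 15 → P
  i= 6: Y-H = 17 → R
  i= 7: X-H = 16 → Q
  i= 8: P-U = 21 → V
  i= 9: D-B =  2 → C
  i=10: P-S = 23 → X
  i=11: G-R = 15 → P
  i=12: Q-Z = 17 → R
  i=13: S-C = 16 → Q
  i=14: L-Q = 21 → V
  i=15: A-Y =  2 → C
  i=16: J-M = 23 → X
  i=17: G-R = 15 → P
  i=18: C-L = 17 → R
  i=19: Q-A = 16 → Q
  i=20: O-T = 21 → V
  i=21: S-Q =  2 → C
  i=22: K-N = 23 → X
  i=23: O-Z = 15 → P
  i=24: E-N = 17 → R
  i=25: V-F = 16 → Q
  i=26: Y-D = 21 → V
  i=27: B-Z =  2 → C
  i=28: L-O = 23 → X
  i=29: N-Y = 15 → P
  i=30: Q-Z = 17 → R
  i=31: I-S = 16 → Q
  shifts repeat with period 6: RQVCXP

RQVCXP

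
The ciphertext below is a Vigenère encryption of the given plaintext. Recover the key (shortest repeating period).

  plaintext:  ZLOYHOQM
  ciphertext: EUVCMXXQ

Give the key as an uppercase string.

FJHE

  i= 0: E-Z =  5 → F
  i= 1: U-L =  9 → J
  i= 2: V-O =  7 → H
  i= 3: C-Y =  4 → E
  i= 4: M-H =  5 → F
  i= 5: X-O =  9 → J
  i= 6: X-Q =  7 → H
  i= 7: Q-M =  4 → E
  shifts repeat with period 4: FJHE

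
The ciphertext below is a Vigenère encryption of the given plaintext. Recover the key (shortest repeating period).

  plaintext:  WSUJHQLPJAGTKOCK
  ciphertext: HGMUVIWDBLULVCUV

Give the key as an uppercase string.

LOS

  i= 0: H-W = 11 → L
  i= 1: G-S = 14 → O
  i= 2: M-U = 18 → S
  i= 3: U-J = 11 → L
  i= 4: V-H = 14 → O
  i= 5: I-Q = 18 → S
  i= 6: W-L = 11 → L
  i= 7: D-P = 14 → O
  i= 8: B-J = 18 → S
  i= 9: L-A = 11 → L
  i=10: U-G = 14 → O
  i=11: L-T = 18 → S
  i=12: V-K = 11 → L
  i=13: C-O = 14 → O
  i=14: U-C = 18 → S
  i=15: V-K = 11 → L
  shifts repeat with period 3: LOS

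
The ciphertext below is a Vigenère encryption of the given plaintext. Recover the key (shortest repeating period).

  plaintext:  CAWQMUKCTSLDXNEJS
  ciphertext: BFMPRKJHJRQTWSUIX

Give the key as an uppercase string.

  i= 0: B-C = 25 → Z
  i= 1: F-A =  5 → F
  i= 2: M-W = 16 → Q
  i= 3: P-Q = 25 → Z
  i= 4: R-M =  5 → F
  i= 5: K-U = 16 → Q
  i= 6: J-K = 25 → Z
  i= 7: H-C =  5 → F
  i= 8: J-T = 16 → Q
  i= 9: R-S = 25 → Z
  i=10: Q-L =  5 → F
  i=11: T-D = 16 → Q
  i=12: W-X = 25 → Z
  i=13: S-N =  5 → F
  i=14: U-E = 16 → Q
  i=15: I-J = 25 → Z
  i=16: X-S =  5 → F
  shifts repeat with period 3: ZFQ

ZFQ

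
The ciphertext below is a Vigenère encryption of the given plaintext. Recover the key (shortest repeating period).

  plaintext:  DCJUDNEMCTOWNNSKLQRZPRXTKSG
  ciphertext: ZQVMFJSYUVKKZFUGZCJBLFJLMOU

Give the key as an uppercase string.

  i= 0: Z-D = 22 → W
  i= 1: Q-C = 14 → O
  i= 2: V-J = 12 → M
  i= 3: M-U = 18 → S
  i= 4: F-D =  2 → C
  i= 5: J-N = 22 → W
  i= 6: S-E = 14 → O
  i= 7: Y-M = 12 → M
  i= 8: U-C = 18 → S
  i= 9: V-T =  2 → C
  i=10: K-O = 22 → W
  i=11: K-W = 14 → O
  i=12: Z-N = 12 → M
  i=13: F-N = 18 → S
  i=14: U-S =  2 → C
  i=15: G-K = 22 → W
  i=16: Z-L = 14 → O
  i=17: C-Q = 12 → M
  i=18: J-R = 18 → S
  i=19: B-Z =  2 → C
  i=20: L-P = 22 → W
  i=21: F-R = 14 → O
  i=22: J-X = 12 → M
  i=23: L-T = 18 → S
  i=24: M-K =  2 → C
  i=25: O-S = 22 → W
  i=26: U-G = 14 → O
  shifts repeat with period 5: WOMSC

WOMSC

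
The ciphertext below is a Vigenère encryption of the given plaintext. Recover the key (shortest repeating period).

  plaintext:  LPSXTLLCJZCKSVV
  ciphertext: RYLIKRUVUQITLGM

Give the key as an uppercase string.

  i= 0: R-L =  6 → G
  i= 1: Y-P =  9 → J
  i= 2: L-S = 19 → T
  i= 3: I-X = 11 → L
  i= 4: K-T = 17 → R
  i= 5: R-L =  6 → G
  i= 6: U-L =  9 → J
  i= 7: V-C = 19 → T
  i= 8: U-J = 11 → L
  i= 9: Q-Z = 17 → R
  i=10: I-C =  6 → G
  i=11: T-K =  9 → J
  i=12: L-S = 19 → T
  i=13: G-V = 11 → L
  i=14: M-V = 17 → R
  shifts repeat with period 5: GJTLR

GJTLR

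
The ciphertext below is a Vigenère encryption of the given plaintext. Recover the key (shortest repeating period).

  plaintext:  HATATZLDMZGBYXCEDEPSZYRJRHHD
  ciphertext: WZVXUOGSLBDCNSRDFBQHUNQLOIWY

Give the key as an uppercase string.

  i= 0: W-H = 15 → P
  i= 1: Z-A = 25 → Z
  i= 2: V-T =  2 → C
  i= 3: X-A = 23 → X
  i= 4: U-T =  1 → B
  i= 5: O-Z = 15 → P
  i= 6: G-L = 21 → V
  i= 7: S-D = 15 → P
  i= 8: L-M = 25 → Z
  i= 9: B-Z =  2 → C
  i=10: D-G = 23 → X
  i=11: C-B =  1 → B
  i=12: N-Y = 15 → P
  i=13: S-X = 21 → V
  i=14: R-C = 15 → P
  i=15: D-E = 25 → Z
  i=16: F-D =  2 → C
  i=17: B-E = 23 → X
  i=18: Q-P =  1 → B
  i=19: H-S = 15 → P
  i=20: U-Z = 21 → V
  i=21: N-Y = 15 → P
  i=22: Q-R = 25 → Z
  i=23: L-J =  2 → C
  i=24: O-R = 23 → X
  i=25: I-H =  1 → B
  i=26: W-H = 15 → P
  i=27: Y-D = 21 → V
  shifts repeat with period 7: PZCXBPV

PZCXBPV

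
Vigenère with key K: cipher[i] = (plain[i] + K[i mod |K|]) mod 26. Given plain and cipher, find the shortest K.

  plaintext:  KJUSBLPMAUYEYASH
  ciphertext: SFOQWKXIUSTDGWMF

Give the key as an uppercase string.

  i= 0: S-K =  8 → I
  i= 1: F-J = 22 → W
  i= 2: O-U = 20 → U
  i= 3: Q-S = 24 → Y
  i= 4: W-B = 21 → V
  i= 5: K-L = 25 → Z
  i= 6: X-P =  8 → I
  i= 7: I-M = 22 → W
  i= 8: U-A = 20 → U
  i= 9: S-U = 24 → Y
  i=10: T-Y = 21 → V
  i=11: D-E = 25 → Z
  i=12: G-Y =  8 → I
  i=13: W-A = 22 → W
  i=14: M-S = 20 → U
  i=15: F-H = 24 → Y
  shifts repeat with period 6: IWUYVZ

IWUYVZ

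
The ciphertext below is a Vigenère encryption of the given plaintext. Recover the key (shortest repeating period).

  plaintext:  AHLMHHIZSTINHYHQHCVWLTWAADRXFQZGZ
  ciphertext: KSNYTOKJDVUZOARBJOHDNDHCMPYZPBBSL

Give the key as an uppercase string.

  i= 0: K-A = 10 → K
  i= 1: S-H = 11 → L
  i= 2: N-L =  2 → C
  i= 3: Y-M = 12 → M
  i= 4: T-H = 12 → M
  i= 5: O-H =  7 → H
  i= 6: K-I =  2 → C
  i= 7: J-Z = 10 → K
  i= 8: D-S = 11 → L
  i= 9: V-T =  2 → C
  i=10: U-I = 12 → M
  i=11: Z-N = 12 → M
  i=12: O-H =  7 → H
  i=13: A-Y =  2 → C
  i=14: R-H = 10 → K
  i=15: B-Q = 11 → L
  i=16: J-H =  2 → C
  i=17: O-C = 12 → M
  i=18: H-V = 12 → M
  i=19: D-W =  7 → H
  i=20: N-L =  2 → C
  i=21: D-T = 10 → K
  i=22: H-W = 11 → L
  i=23: C-A =  2 → C
  i=24: M-A = 12 → M
  i=25: P-D = 12 → M
  i=26: Y-R =  7 → H
  i=27: Z-X =  2 → C
  i=28: P-F = 10 → K
  i=29: B-Q = 11 → L
  i=30: B-Z =  2 → C
  i=31: S-G = 12 → M
  i=32: L-Z = 12 → M
  shifts repeat with period 7: KLCMMHC

KLCMMHC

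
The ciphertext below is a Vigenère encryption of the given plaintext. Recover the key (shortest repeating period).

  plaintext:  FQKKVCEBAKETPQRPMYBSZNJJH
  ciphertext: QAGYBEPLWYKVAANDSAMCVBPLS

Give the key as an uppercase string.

  i= 0: Q-F = 11 → L
  i= 1: A-Q = 10 → K
  i= 2: G-K = 22 → W
  i= 3: Y-K = 14 → O
  i= 4: B-V =  6 → G
  i= 5: E-C =  2 → C
  i= 6: P-E = 11 → L
  i= 7: L-B = 10 → K
  i= 8: W-A = 22 → W
  i= 9: Y-K = 14 → O
  i=10: K-E =  6 → G
  i=11: V-T =  2 → C
  i=12: A-P = 11 → L
  i=13: A-Q = 10 → K
  i=14: N-R = 22 → W
  i=15: D-P = 14 → O
  i=16: S-M =  6 → G
  i=17: A-Y =  2 → C
  i=18: M-B = 11 → L
  i=19: C-S = 10 → K
  i=20: V-Z = 22 → W
  i=21: B-N = 14 → O
  i=22: P-J =  6 → G
  i=23: L-J =  2 → C
  i=24: S-H = 11 → L
  shifts repeat with period 6: LKWOGC

LKWOGC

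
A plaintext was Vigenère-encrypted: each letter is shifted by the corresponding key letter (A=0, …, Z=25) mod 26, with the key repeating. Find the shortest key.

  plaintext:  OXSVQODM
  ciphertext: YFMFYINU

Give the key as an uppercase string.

KIU

  i= 0: Y-O = 10 → K
  i= 1: F-X =  8 → I
  i= 2: M-S = 20 → U
  i= 3: F-V = 10 → K
  i= 4: Y-Q =  8 → I
  i= 5: I-O = 20 → U
  i= 6: N-D = 10 → K
  i= 7: U-M =  8 → I
  shifts repeat with period 3: KIU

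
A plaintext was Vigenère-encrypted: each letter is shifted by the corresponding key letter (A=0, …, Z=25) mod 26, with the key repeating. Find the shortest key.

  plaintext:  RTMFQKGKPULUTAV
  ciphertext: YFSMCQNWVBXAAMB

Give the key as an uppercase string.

HMG

  i= 0: Y-R =  7 → H
  i= 1: F-T = 12 → M
  i= 2: S-M =  6 → G
  i= 3: M-F =  7 → H
  i= 4: C-Q = 12 → M
  i= 5: Q-K =  6 → G
  i= 6: N-G =  7 → H
  i= 7: W-K = 12 → M
  i= 8: V-P =  6 → G
  i= 9: B-U =  7 → H
  i=10: X-L = 12 → M
  i=11: A-U =  6 → G
  i=12: A-T =  7 → H
  i=13: M-A = 12 → M
  i=14: B-V =  6 → G
  shifts repeat with period 3: HMG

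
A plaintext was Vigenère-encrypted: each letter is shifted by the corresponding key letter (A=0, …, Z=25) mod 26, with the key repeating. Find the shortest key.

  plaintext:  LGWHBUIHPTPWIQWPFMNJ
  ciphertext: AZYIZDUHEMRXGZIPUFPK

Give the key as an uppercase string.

  i= 0: A-L = 15 → P
  i= 1: Z-G = 19 → T
  i= 2: Y-W =  2 → C
  i= 3: I-H =  1 → B
  i= 4: Z-B = 24 → Y
  i= 5: D-U =  9 → J
  i= 6: U-I = 12 → M
  i= 7: H-H =  0 → A
  i= 8: E-P = 15 → P
  i= 9: M-T = 19 → T
  i=10: R-P =  2 → C
  i=11: X-W =  1 → B
  i=12: G-I = 24 → Y
  i=13: Z-Q =  9 → J
  i=14: I-W = 12 → M
  i=15: P-P =  0 → A
  i=16: U-F = 15 → P
  i=17: F-M = 19 → T
  i=18: P-N =  2 → C
  i=19: K-J =  1 → B
  shifts repeat with period 8: PTCBYJMA

PTCBYJMA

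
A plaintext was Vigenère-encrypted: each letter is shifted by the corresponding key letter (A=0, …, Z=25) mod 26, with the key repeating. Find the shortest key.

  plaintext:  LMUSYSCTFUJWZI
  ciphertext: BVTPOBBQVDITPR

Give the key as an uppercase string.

QJZX

  i= 0: B-L = 16 → Q
  i= 1: V-M =  9 → J
  i= 2: T-U = 25 → Z
  i= 3: P-S = 23 → X
  i= 4: O-Y = 16 → Q
  i= 5: B-S =  9 → J
  i= 6: B-C = 25 → Z
  i= 7: Q-T = 23 → X
  i= 8: V-F = 16 → Q
  i= 9: D-U =  9 → J
  i=10: I-J = 25 → Z
  i=11: T-W = 23 → X
  i=12: P-Z = 16 → Q
  i=13: R-I =  9 → J
  shifts repeat with period 4: QJZX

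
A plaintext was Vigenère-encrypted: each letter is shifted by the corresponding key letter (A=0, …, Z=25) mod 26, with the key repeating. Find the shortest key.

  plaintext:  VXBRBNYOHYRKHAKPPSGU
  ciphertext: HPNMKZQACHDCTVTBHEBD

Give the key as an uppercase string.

  i= 0: H-V = 12 → M
  i= 1: P-X = 18 → S
  i= 2: N-B = 12 → M
  i= 3: M-R = 21 → V
  i= 4: K-B =  9 → J
  i= 5: Z-N = 12 → M
  i= 6: Q-Y = 18 → S
  i= 7: A-O = 12 → M
  i= 8: C-H = 21 → V
  i= 9: H-Y =  9 → J
  i=10: D-R = 12 → M
  i=11: C-K = 18 → S
  i=12: T-H = 12 → M
  i=13: V-A = 21 → V
  i=14: T-K =  9 → J
  i=15: B-P = 12 → M
  i=16: H-P = 18 → S
  i=17: E-S = 12 → M
  i=18: B-G = 21 → V
  i=19: D-U =  9 → J
  shifts repeat with period 5: MSMVJ

MSMVJ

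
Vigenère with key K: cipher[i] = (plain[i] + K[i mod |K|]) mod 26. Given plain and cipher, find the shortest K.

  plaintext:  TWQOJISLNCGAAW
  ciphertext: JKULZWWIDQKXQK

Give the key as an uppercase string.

QOEX

  i= 0: J-T = 16 → Q
  i= 1: K-W = 14 → O
  i= 2: U-Q =  4 → E
  i= 3: L-O = 23 → X
  i= 4: Z-J = 16 → Q
  i= 5: W-I = 14 → O
  i= 6: W-S =  4 → E
  i= 7: I-L = 23 → X
  i= 8: D-N = 16 → Q
  i= 9: Q-C = 14 → O
  i=10: K-G =  4 → E
  i=11: X-A = 23 → X
  i=12: Q-A = 16 → Q
  i=13: K-W = 14 → O
  shifts repeat with period 4: QOEX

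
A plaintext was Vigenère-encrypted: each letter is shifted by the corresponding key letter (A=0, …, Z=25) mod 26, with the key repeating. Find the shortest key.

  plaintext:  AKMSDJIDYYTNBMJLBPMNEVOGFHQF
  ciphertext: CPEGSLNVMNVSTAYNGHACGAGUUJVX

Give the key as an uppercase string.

  i= 0: C-A =  2 → C
  i= 1: P-K =  5 → F
  i= 2: E-M = 18 → S
  i= 3: G-S = 14 → O
  i= 4: S-D = 15 → P
  i= 5: L-J =  2 → C
  i= 6: N-I =  5 → F
  i= 7: V-D = 18 → S
  i= 8: M-Y = 14 → O
  i= 9: N-Y = 15 → P
  i=10: V-T =  2 → C
  i=11: S-N =  5 → F
  i=12: T-B = 18 → S
  i=13: A-M = 14 → O
  i=14: Y-J = 15 → P
  i=15: N-L =  2 → C
  i=16: G-B =  5 → F
  i=17: H-P = 18 → S
  i=18: A-M = 14 → O
  i=19: C-N = 15 → P
  i=20: G-E =  2 → C
  i=21: A-V =  5 → F
  i=22: G-O = 18 → S
  i=23: U-G = 14 → O
  i=24: U-F = 15 → P
  i=25: J-H =  2 → C
  i=26: V-Q =  5 → F
  i=27: X-F = 18 → S
  shifts repeat with period 5: CFSOP

CFSOP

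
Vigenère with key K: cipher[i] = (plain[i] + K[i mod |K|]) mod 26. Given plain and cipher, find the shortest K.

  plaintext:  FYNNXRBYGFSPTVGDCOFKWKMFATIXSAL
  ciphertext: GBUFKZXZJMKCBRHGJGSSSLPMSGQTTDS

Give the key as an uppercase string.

BDHSNIW

  i= 0: G-F =  1 → B
  i= 1: B-Y =  3 → D
  i= 2: U-N =  7 → H
  i= 3: F-N = 18 → S
  i= 4: K-X = 13 → N
  i= 5: Z-R =  8 → I
  i= 6: X-B = 22 → W
  i= 7: Z-Y =  1 → B
  i= 8: J-G =  3 → D
  i= 9: M-F =  7 → H
  i=10: K-S = 18 → S
  i=11: C-P = 13 → N
  i=12: B-T =  8 → I
  i=13: R-V = 22 → W
  i=14: H-G =  1 → B
  i=15: G-D =  3 → D
  i=16: J-C =  7 → H
  i=17: G-O = 18 → S
  i=18: S-F = 13 → N
  i=19: S-K =  8 → I
  i=20: S-W = 22 → W
  i=21: L-K =  1 → B
  i=22: P-M =  3 → D
  i=23: M-F =  7 → H
  i=24: S-A = 18 → S
  i=25: G-T = 13 → N
  i=26: Q-I =  8 → I
  i=27: T-X = 22 → W
  i=28: T-S =  1 → B
  i=29: D-A =  3 → D
  i=30: S-L =  7 → H
  shifts repeat with period 7: BDHSNIW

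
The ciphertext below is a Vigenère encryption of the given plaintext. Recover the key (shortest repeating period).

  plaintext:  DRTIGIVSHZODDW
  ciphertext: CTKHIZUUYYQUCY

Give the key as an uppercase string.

  i= 0: C-D = 25 → Z
  i= 1: T-R =  2 → C
  i= 2: K-T = 17 → R
  i= 3: H-I = 25 → Z
  i= 4: I-G =  2 → C
  i= 5: Z-I = 17 → R
  i= 6: U-V = 25 → Z
  i= 7: U-S =  2 → C
  i= 8: Y-H = 17 → R
  i= 9: Y-Z = 25 → Z
  i=10: Q-O =  2 → C
  i=11: U-D = 17 → R
  i=12: C-D = 25 → Z
  i=13: Y-W =  2 → C
  shifts repeat with period 3: ZCR

ZCR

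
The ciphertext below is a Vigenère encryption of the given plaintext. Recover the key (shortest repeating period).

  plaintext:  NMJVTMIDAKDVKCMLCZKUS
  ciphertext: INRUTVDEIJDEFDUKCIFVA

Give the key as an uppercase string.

VBIZAJ

  i= 0: I-N = 21 → V
  i= 1: N-M =  1 → B
  i= 2: R-J =  8 → I
  i= 3: U-V = 25 → Z
  i= 4: T-T =  0 → A
  i= 5: V-M =  9 → J
  i= 6: D-I = 21 → V
  i= 7: E-D =  1 → B
  i= 8: I-A =  8 → I
  i= 9: J-K = 25 → Z
  i=10: D-D =  0 → A
  i=11: E-V =  9 → J
  i=12: F-K = 21 → V
  i=13: D-C =  1 → B
  i=14: U-M =  8 → I
  i=15: K-L = 25 → Z
  i=16: C-C =  0 → A
  i=17: I-Z =  9 → J
  i=18: F-K = 21 → V
  i=19: V-U =  1 → B
  i=20: A-S =  8 → I
  shifts repeat with period 6: VBIZAJ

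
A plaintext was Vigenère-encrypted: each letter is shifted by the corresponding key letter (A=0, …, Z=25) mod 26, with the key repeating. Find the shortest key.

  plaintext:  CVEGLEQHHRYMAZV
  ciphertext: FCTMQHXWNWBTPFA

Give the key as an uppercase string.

  i= 0: F-C =  3 → D
  i= 1: C-V =  7 → H
  i= 2: T-E = 15 → P
  i= 3: M-G =  6 → G
  i= 4: Q-L =  5 → F
  i= 5: H-E =  3 → D
  i= 6: X-Q =  7 → H
  i= 7: W-H = 15 → P
  i= 8: N-H =  6 → G
  i= 9: W-R =  5 → F
  i=10: B-Y =  3 → D
  i=11: T-M =  7 → H
  i=12: P-A = 15 → P
  i=13: F-Z =  6 → G
  i=14: A-V =  5 → F
  shifts repeat with period 5: DHPGF

DHPGF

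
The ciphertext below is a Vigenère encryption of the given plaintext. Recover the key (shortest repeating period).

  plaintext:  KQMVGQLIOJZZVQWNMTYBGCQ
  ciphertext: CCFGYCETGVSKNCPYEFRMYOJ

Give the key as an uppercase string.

  i= 0: C-K = 18 → S
  i= 1: C-Q = 12 → M
  i= 2: F-M = 19 → T
  i= 3: G-V = 11 → L
  i= 4: Y-G = 18 → S
  i= 5: C-Q = 12 → M
  i= 6: E-L = 19 → T
  i= 7: T-I = 11 → L
  i= 8: G-O = 18 → S
  i= 9: V-J = 12 → M
  i=10: S-Z = 19 → T
  i=11: K-Z = 11 → L
  i=12: N-V = 18 → S
  i=13: C-Q = 12 → M
  i=14: P-W = 19 → T
  i=15: Y-N = 11 → L
  i=16: E-M = 18 → S
  i=17: F-T = 12 → M
  i=18: R-Y = 19 → T
  i=19: M-B = 11 → L
  i=20: Y-G = 18 → S
  i=21: O-C = 12 → M
  i=22: J-Q = 19 → T
  shifts repeat with period 4: SMTL

SMTL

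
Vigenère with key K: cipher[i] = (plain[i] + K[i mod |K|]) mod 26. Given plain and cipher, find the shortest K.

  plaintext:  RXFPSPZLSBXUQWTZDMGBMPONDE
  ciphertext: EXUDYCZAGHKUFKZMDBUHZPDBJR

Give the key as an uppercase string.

  i= 0: E-R = 13 → N
  i= 1: X-X =  0 → A
  i= 2: U-F = 15 → P
  i= 3: D-P = 14 → O
  i= 4: Y-S =  6 → G
  i= 5: C-P = 13 → N
  i= 6: Z-Z =  0 → A
  i= 7: A-L = 15 → P
  i= 8: G-S = 14 → O
  i= 9: H-B =  6 → G
  i=10: K-X = 13 → N
  i=11: U-U =  0 → A
  i=12: F-Q = 15 → P
  i=13: K-W = 14 → O
  i=14: Z-T =  6 → G
  i=15: M-Z = 13 → N
  i=16: D-D =  0 → A
  i=17: B-M = 15 → P
  i=18: U-G = 14 → O
  i=19: H-B =  6 → G
  i=20: Z-M = 13 → N
  i=21: P-P =  0 → A
  i=22: D-O = 15 → P
  i=23: B-N = 14 → O
  i=24: J-D =  6 → G
  i=25: R-E = 13 → N
  shifts repeat with period 5: NAPOG

NAPOG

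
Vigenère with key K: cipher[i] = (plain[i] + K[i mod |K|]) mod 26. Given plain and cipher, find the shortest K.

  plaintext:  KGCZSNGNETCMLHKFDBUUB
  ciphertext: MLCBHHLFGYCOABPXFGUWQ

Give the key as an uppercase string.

CFACPUFS

  i= 0: M-K =  2 → C
  i= 1: L-G =  5 → F
  i= 2: C-C =  0 → A
  i= 3: B-Z =  2 → C
  i= 4: H-S = 15 → P
  i= 5: H-N = 20 → U
  i= 6: L-G =  5 → F
  i= 7: F-N = 18 → S
  i= 8: G-E =  2 → C
  i= 9: Y-T =  5 → F
  i=10: C-C =  0 → A
  i=11: O-M =  2 → C
  i=12: A-L = 15 → P
  i=13: B-H = 20 → U
  i=14: P-K =  5 → F
  i=15: X-F = 18 → S
  i=16: F-D =  2 → C
  i=17: G-B =  5 → F
  i=18: U-U =  0 → A
  i=19: W-U =  2 → C
  i=20: Q-B = 15 → P
  shifts repeat with period 8: CFACPUFS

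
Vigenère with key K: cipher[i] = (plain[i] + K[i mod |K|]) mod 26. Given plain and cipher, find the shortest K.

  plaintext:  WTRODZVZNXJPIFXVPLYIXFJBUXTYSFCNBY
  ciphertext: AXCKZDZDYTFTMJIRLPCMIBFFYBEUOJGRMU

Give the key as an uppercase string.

EELWWE

  i= 0: A-W =  4 → E
  i= 1: X-T =  4 → E
  i= 2: C-R = 11 → L
  i= 3: K-O = 22 → W
  i= 4: Z-D = 22 → W
  i= 5: D-Z =  4 → E
  i= 6: Z-V =  4 → E
  i= 7: D-Z =  4 → E
  i= 8: Y-N = 11 → L
  i= 9: T-X = 22 → W
  i=10: F-J = 22 → W
  i=11: T-P =  4 → E
  i=12: M-I =  4 → E
  i=13: J-F =  4 → E
  i=14: I-X = 11 → L
  i=15: R-V = 22 → W
  i=16: L-P = 22 → W
  i=17: P-L =  4 → E
  i=18: C-Y =  4 → E
  i=19: M-I =  4 → E
  i=20: I-X = 11 → L
  i=21: B-F = 22 → W
  i=22: F-J = 22 → W
  i=23: F-B =  4 → E
  i=24: Y-U =  4 → E
  i=25: B-X =  4 → E
  i=26: E-T = 11 → L
  i=27: U-Y = 22 → W
  i=28: O-S = 22 → W
  i=29: J-F =  4 → E
  i=30: G-C =  4 → E
  i=31: R-N =  4 → E
  i=32: M-B = 11 → L
  i=33: U-Y = 22 → W
  shifts repeat with period 6: EELWWE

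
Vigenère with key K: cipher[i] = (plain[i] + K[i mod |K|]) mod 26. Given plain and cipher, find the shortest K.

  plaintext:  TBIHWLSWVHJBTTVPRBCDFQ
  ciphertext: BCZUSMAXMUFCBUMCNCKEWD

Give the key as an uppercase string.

  i= 0: B-T =  8 → I
  i= 1: C-B =  1 → B
  i= 2: Z-I = 17 → R
  i= 3: U-H = 13 → N
  i= 4: S-W = 22 → W
  i= 5: M-L =  1 → B
  i= 6: A-S =  8 → I
  i= 7: X-W =  1 → B
  i= 8: M-V = 17 → R
  i= 9: U-H = 13 → N
  i=10: F-J = 22 → W
  i=11: C-B =  1 → B
  i=12: B-T =  8 → I
  i=13: U-T =  1 → B
  i=14: M-V = 17 → R
  i=15: C-P = 13 → N
  i=16: N-R = 22 → W
  i=17: C-B =  1 → B
  i=18: K-C =  8 → I
  i=19: E-D =  1 → B
  i=20: W-F = 17 → R
  i=21: D-Q = 13 → N
  shifts repeat with period 6: IBRNWB

IBRNWB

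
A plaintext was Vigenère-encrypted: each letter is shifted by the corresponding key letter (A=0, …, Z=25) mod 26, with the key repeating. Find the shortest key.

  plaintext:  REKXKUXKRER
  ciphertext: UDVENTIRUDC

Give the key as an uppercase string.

  i= 0: U-R =  3 → D
  i= 1: D-E = 25 → Z
  i= 2: V-K = 11 → L
  i= 3: E-X =  7 → H
  i= 4: N-K =  3 → D
  i= 5: T-U = 25 → Z
  i= 6: I-X = 11 → L
  i= 7: R-K =  7 → H
  i= 8: U-R =  3 → D
  i= 9: D-E = 25 → Z
  i=10: C-R = 11 → L
  shifts repeat with period 4: DZLH

DZLH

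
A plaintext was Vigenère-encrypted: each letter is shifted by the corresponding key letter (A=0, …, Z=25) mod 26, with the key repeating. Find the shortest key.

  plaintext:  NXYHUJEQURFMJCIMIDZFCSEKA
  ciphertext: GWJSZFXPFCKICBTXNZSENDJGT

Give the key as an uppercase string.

  i= 0: G-N = 19 → T
  i= 1: W-X = 25 → Z
  i= 2: J-Y = 11 → L
  i= 3: S-H = 11 → L
  i= 4: Z-U =  5 → F
  i= 5: F-J = 22 → W
  i= 6: X-E = 19 → T
  i= 7: P-Q = 25 → Z
  i= 8: F-U = 11 → L
  i= 9: C-R = 11 → L
  i=10: K-F =  5 → F
  i=11: I-M = 22 → W
  i=12: C-J = 19 → T
  i=13: B-C = 25 → Z
  i=14: T-I = 11 → L
  i=15: X-M = 11 → L
  i=16: N-I =  5 → F
  i=17: Z-D = 22 → W
  i=18: S-Z = 19 → T
  i=19: E-F = 25 → Z
  i=20: N-C = 11 → L
  i=21: D-S = 11 → L
  i=22: J-E =  5 → F
  i=23: G-K = 22 → W
  i=24: T-A = 19 → T
  shifts repeat with period 6: TZLLFW

TZLLFW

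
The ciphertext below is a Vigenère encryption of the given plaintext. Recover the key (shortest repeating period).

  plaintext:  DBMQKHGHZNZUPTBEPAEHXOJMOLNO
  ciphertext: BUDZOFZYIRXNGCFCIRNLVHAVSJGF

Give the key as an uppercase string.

  i= 0: B-D = 24 → Y
  i= 1: U-B = 19 → T
  i= 2: D-M = 17 → R
  i= 3: Z-Q =  9 → J
  i= 4: O-K =  4 → E
  i= 5: F-H = 24 → Y
  i= 6: Z-G = 19 → T
  i= 7: Y-H = 17 → R
  i= 8: I-Z =  9 → J
  i= 9: R-N =  4 → E
  i=10: X-Z = 24 → Y
  i=11: N-U = 19 → T
  i=12: G-P = 17 → R
  i=13: C-T =  9 → J
  i=14: F-B =  4 → E
  i=15: C-E = 24 → Y
  i=16: I-P = 19 → T
  i=17: R-A = 17 → R
  i=18: N-E =  9 → J
  i=19: L-H =  4 → E
  i=20: V-X = 24 → Y
  i=21: H-O = 19 → T
  i=22: A-J = 17 → R
  i=23: V-M =  9 → J
  i=24: S-O =  4 → E
  i=25: J-L = 24 → Y
  i=26: G-N = 19 → T
  i=27: F-O = 17 → R
  shifts repeat with period 5: YTRJE

YTRJE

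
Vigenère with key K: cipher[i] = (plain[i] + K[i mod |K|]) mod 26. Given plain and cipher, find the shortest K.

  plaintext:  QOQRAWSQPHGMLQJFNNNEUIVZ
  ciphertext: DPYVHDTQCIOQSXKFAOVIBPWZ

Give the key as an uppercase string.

  i= 0: D-Q = 13 → N
  i= 1: P-O =  1 → B
  i= 2: Y-Q =  8 → I
  i= 3: V-R =  4 → E
  i= 4: H-A =  7 → H
  i= 5: D-W =  7 → H
  i= 6: T-S =  1 → B
  i= 7: Q-Q =  0 → A
  i= 8: C-P = 13 → N
  i= 9: I-H =  1 → B
  i=10: O-G =  8 → I
  i=11: Q-M =  4 → E
  i=12: S-L =  7 → H
  i=13: X-Q =  7 → H
  i=14: K-J =  1 → B
  i=15: F-F =  0 → A
  i=16: A-N = 13 → N
  i=17: O-N =  1 → B
  i=18: V-N =  8 → I
  i=19: I-E =  4 → E
  i=20: B-U =  7 → H
  i=21: P-I =  7 → H
  i=22: W-V =  1 → B
  i=23: Z-Z =  0 → A
  shifts repeat with period 8: NBIEHHBA

NBIEHHBA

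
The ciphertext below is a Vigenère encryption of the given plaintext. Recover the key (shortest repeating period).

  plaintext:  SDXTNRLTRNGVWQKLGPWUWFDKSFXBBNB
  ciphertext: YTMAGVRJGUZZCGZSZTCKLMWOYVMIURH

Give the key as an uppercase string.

GQPHTE

  i= 0: Y-S =  6 → G
  i= 1: T-D = 16 → Q
  i= 2: M-X = 15 → P
  i= 3: A-T =  7 → H
  i= 4: G-N = 19 → T
  i= 5: V-R =  4 → E
  i= 6: R-L =  6 → G
  i= 7: J-T = 16 → Q
  i= 8: G-R = 15 → P
  i= 9: U-N =  7 → H
  i=10: Z-G = 19 → T
  i=11: Z-V =  4 → E
  i=12: C-W =  6 → G
  i=13: G-Q = 16 → Q
  i=14: Z-K = 15 → P
  i=15: S-L =  7 → H
  i=16: Z-G = 19 → T
  i=17: T-P =  4 → E
  i=18: C-W =  6 → G
  i=19: K-U = 16 → Q
  i=20: L-W = 15 → P
  i=21: M-F =  7 → H
  i=22: W-D = 19 → T
  i=23: O-K =  4 → E
  i=24: Y-S =  6 → G
  i=25: V-F = 16 → Q
  i=26: M-X = 15 → P
  i=27: I-B =  7 → H
  i=28: U-B = 19 → T
  i=29: R-N =  4 → E
  i=30: H-B =  6 → G
  shifts repeat with period 6: GQPHTE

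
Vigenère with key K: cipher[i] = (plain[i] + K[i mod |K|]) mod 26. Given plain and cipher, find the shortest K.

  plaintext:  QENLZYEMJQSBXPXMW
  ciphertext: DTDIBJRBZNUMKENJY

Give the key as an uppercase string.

NPQXCL

  i= 0: D-Q = 13 → N
  i= 1: T-E = 15 → P
  i= 2: D-N = 16 → Q
  i= 3: I-L = 23 → X
  i= 4: B-Z =  2 → C
  i= 5: J-Y = 11 → L
  i= 6: R-E = 13 → N
  i= 7: B-M = 15 → P
  i= 8: Z-J = 16 → Q
  i= 9: N-Q = 23 → X
  i=10: U-S =  2 → C
  i=11: M-B = 11 → L
  i=12: K-X = 13 → N
  i=13: E-P = 15 → P
  i=14: N-X = 16 → Q
  i=15: J-M = 23 → X
  i=16: Y-W =  2 → C
  shifts repeat with period 6: NPQXCL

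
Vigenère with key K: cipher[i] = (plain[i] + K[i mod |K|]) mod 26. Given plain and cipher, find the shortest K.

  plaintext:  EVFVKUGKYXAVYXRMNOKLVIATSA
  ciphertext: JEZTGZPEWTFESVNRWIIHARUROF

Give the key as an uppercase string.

  i= 0: J-E =  5 → F
  i= 1: E-V =  9 → J
  i= 2: Z-F = 20 → U
  i= 3: T-V = 24 → Y
  i= 4: G-K = 22 → W
  i= 5: Z-U =  5 → F
  i= 6: P-G =  9 → J
  i= 7: E-K = 20 → U
  i= 8: W-Y = 24 → Y
  i= 9: T-X = 22 → W
  i=10: F-A =  5 → F
  i=11: E-V =  9 → J
  i=12: S-Y = 20 → U
  i=13: V-X = 24 → Y
  i=14: N-R = 22 → W
  i=15: R-M =  5 → F
  i=16: W-N =  9 → J
  i=17: I-O = 20 → U
  i=18: I-K = 24 → Y
  i=19: H-L = 22 → W
  i=20: A-V =  5 → F
  i=21: R-I =  9 → J
  i=22: U-A = 20 → U
  i=23: R-T = 24 → Y
  i=24: O-S = 22 → W
  i=25: F-A =  5 → F
  shifts repeat with period 5: FJUYW

FJUYW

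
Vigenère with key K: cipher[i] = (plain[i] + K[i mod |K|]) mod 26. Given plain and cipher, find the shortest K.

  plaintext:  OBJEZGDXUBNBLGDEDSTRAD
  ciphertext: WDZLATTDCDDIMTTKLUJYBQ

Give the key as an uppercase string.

ICQHBNQG

  i= 0: W-O =  8 → I
  i= 1: D-B =  2 → C
  i= 2: Z-J = 16 → Q
  i= 3: L-E =  7 → H
  i= 4: A-Z =  1 → B
  i= 5: T-G = 13 → N
  i= 6: T-D = 16 → Q
  i= 7: D-X =  6 → G
  i= 8: C-U =  8 → I
  i= 9: D-B =  2 → C
  i=10: D-N = 16 → Q
  i=11: I-B =  7 → H
  i=12: M-L =  1 → B
  i=13: T-G = 13 → N
  i=14: T-D = 16 → Q
  i=15: K-E =  6 → G
  i=16: L-D =  8 → I
  i=17: U-S =  2 → C
  i=18: J-T = 16 → Q
  i=19: Y-R =  7 → H
  i=20: B-A =  1 → B
  i=21: Q-D = 13 → N
  shifts repeat with period 8: ICQHBNQG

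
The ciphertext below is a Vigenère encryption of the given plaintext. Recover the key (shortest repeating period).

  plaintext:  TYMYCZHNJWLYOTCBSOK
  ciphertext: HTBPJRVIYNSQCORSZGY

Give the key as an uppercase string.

OVPRHS

  i= 0: H-T = 14 → O
  i= 1: T-Y = 21 → V
  i= 2: B-M = 15 → P
  i= 3: P-Y = 17 → R
  i= 4: J-C =  7 → H
  i= 5: R-Z = 18 → S
  i= 6: V-H = 14 → O
  i= 7: I-N = 21 → V
  i= 8: Y-J = 15 → P
  i= 9: N-W = 17 → R
  i=10: S-L =  7 → H
  i=11: Q-Y = 18 → S
  i=12: C-O = 14 → O
  i=13: O-T = 21 → V
  i=14: R-C = 15 → P
  i=15: S-B = 17 → R
  i=16: Z-S =  7 → H
  i=17: G-O = 18 → S
  i=18: Y-K = 14 → O
  shifts repeat with period 6: OVPRHS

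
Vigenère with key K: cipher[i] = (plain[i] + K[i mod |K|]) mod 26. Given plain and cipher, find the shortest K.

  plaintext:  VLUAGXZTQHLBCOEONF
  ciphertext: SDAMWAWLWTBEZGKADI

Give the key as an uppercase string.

XSGMQD

  i= 0: S-V = 23 → X
  i= 1: D-L = 18 → S
  i= 2: A-U =  6 → G
  i= 3: M-A = 12 → M
  i= 4: W-G = 16 → Q
  i= 5: A-X =  3 → D
  i= 6: W-Z = 23 → X
  i= 7: L-T = 18 → S
  i= 8: W-Q =  6 → G
  i= 9: T-H = 12 → M
  i=10: B-L = 16 → Q
  i=11: E-B =  3 → D
  i=12: Z-C = 23 → X
  i=13: G-O = 18 → S
  i=14: K-E =  6 → G
  i=15: A-O = 12 → M
  i=16: D-N = 16 → Q
  i=17: I-F =  3 → D
  shifts repeat with period 6: XSGMQD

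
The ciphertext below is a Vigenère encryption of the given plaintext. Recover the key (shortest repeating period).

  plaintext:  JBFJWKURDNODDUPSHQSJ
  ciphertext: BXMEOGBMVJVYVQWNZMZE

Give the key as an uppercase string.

SWHV

  i= 0: B-J = 18 → S
  i= 1: X-B = 22 → W
  i= 2: M-F =  7 → H
  i= 3: E-J = 21 → V
  i= 4: O-W = 18 → S
  i= 5: G-K = 22 → W
  i= 6: B-U =  7 → H
  i= 7: M-R = 21 → V
  i= 8: V-D = 18 → S
  i= 9: J-N = 22 → W
  i=10: V-O =  7 → H
  i=11: Y-D = 21 → V
  i=12: V-D = 18 → S
  i=13: Q-U = 22 → W
  i=14: W-P =  7 → H
  i=15: N-S = 21 → V
  i=16: Z-H = 18 → S
  i=17: M-Q = 22 → W
  i=18: Z-S =  7 → H
  i=19: E-J = 21 → V
  shifts repeat with period 4: SWHV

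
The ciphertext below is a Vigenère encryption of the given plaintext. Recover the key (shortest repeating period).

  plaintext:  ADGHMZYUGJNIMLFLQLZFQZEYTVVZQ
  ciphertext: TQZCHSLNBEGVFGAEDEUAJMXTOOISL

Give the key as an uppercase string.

TNTVV

  i= 0: T-A = 19 → T
  i= 1: Q-D = 13 → N
  i= 2: Z-G = 19 → T
  i= 3: C-H = 21 → V
  i= 4: H-M = 21 → V
  i= 5: S-Z = 19 → T
  i= 6: L-Y = 13 → N
  i= 7: N-U = 19 → T
  i= 8: B-G = 21 → V
  i= 9: E-J = 21 → V
  i=10: G-N = 19 → T
  i=11: V-I = 13 → N
  i=12: F-M = 19 → T
  i=13: G-L = 21 → V
  i=14: A-F = 21 → V
  i=15: E-L = 19 → T
  i=16: D-Q = 13 → N
  i=17: E-L = 19 → T
  i=18: U-Z = 21 → V
  i=19: A-F = 21 → V
  i=20: J-Q = 19 → T
  i=21: M-Z = 13 → N
  i=22: X-E = 19 → T
  i=23: T-Y = 21 → V
  i=24: O-T = 21 → V
  i=25: O-V = 19 → T
  i=26: I-V = 13 → N
  i=27: S-Z = 19 → T
  i=28: L-Q = 21 → V
  shifts repeat with period 5: TNTVV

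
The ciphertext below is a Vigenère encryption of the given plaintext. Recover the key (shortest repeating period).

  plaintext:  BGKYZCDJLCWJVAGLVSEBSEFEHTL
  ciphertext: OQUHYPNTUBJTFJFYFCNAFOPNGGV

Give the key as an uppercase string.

  i= 0: O-B = 13 → N
  i= 1: Q-G = 10 → K
  i= 2: U-K = 10 → K
  i= 3: H-Y =  9 → J
  i= 4: Y-Z = 25 → Z
  i= 5: P-C = 13 → N
  i= 6: N-D = 10 → K
  i= 7: T-J = 10 → K
  i= 8: U-L =  9 → J
  i= 9: B-C = 25 → Z
  i=10: J-W = 13 → N
  i=11: T-J = 10 → K
  i=12: F-V = 10 → K
  i=13: J-A =  9 → J
  i=14: F-G = 25 → Z
  i=15: Y-L = 13 → N
  i=16: F-V = 10 → K
  i=17: C-S = 10 → K
  i=18: N-E =  9 → J
  i=19: A-B = 25 → Z
  i=20: F-S = 13 → N
  i=21: O-E = 10 → K
  i=22: P-F = 10 → K
  i=23: N-E =  9 → J
  i=24: G-H = 25 → Z
  i=25: G-T = 13 → N
  i=26: V-L = 10 → K
  shifts repeat with period 5: NKKJZ

NKKJZ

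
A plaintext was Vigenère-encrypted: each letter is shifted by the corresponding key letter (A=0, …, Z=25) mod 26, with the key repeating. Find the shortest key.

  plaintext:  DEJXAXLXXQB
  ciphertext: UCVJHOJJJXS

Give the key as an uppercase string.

RYMMH

  i= 0: U-D = 17 → R
  i= 1: C-E = 24 → Y
  i= 2: V-J = 12 → M
  i= 3: J-X = 12 → M
  i= 4: H-A =  7 → H
  i= 5: O-X = 17 → R
  i= 6: J-L = 24 → Y
  i= 7: J-X = 12 → M
  i= 8: J-X = 12 → M
  i= 9: X-Q =  7 → H
  i=10: S-B = 17 → R
  shifts repeat with period 5: RYMMH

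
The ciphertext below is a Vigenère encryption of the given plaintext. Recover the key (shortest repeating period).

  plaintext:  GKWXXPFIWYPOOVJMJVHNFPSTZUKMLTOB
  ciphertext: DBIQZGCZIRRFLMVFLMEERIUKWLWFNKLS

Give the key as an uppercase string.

  i= 0: D-G = 23 → X
  i= 1: B-K = 17 → R
  i= 2: I-W = 12 → M
  i= 3: Q-X = 19 → T
  i= 4: Z-X =  2 → C
  i= 5: G-P = 17 → R
  i= 6: C-F = 23 → X
  i= 7: Z-I = 17 → R
  i= 8: I-W = 12 → M
  i= 9: R-Y = 19 → T
  i=10: R-P =  2 → C
  i=11: F-O = 17 → R
  i=12: L-O = 23 → X
  i=13: M-V = 17 → R
  i=14: V-J = 12 → M
  i=15: F-M = 19 → T
  i=16: L-J =  2 → C
  i=17: M-V = 17 → R
  i=18: E-H = 23 → X
  i=19: E-N = 17 → R
  i=20: R-F = 12 → M
  i=21: I-P = 19 → T
  i=22: U-S =  2 → C
  i=23: K-T = 17 → R
  i=24: W-Z = 23 → X
  i=25: L-U = 17 → R
  i=26: W-K = 12 → M
  i=27: F-M = 19 → T
  i=28: N-L =  2 → C
  i=29: K-T = 17 → R
  i=30: L-O = 23 → X
  i=31: S-B = 17 → R
  shifts repeat with period 6: XRMTCR

XRMTCR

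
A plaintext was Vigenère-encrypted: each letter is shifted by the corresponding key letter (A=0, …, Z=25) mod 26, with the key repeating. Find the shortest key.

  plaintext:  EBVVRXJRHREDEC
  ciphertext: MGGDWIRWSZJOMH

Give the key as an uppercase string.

  i= 0: M-E =  8 → I
  i= 1: G-B =  5 → F
  i= 2: G-V = 11 → L
  i= 3: D-V =  8 → I
  i= 4: W-R =  5 → F
  i= 5: I-X = 11 → L
  i= 6: R-J =  8 → I
  i= 7: W-R =  5 → F
  i= 8: S-H = 11 → L
  i= 9: Z-R =  8 → I
  i=10: J-E =  5 → F
  i=11: O-D = 11 → L
  i=12: M-E =  8 → I
  i=13: H-C =  5 → F
  shifts repeat with period 3: IFL

IFL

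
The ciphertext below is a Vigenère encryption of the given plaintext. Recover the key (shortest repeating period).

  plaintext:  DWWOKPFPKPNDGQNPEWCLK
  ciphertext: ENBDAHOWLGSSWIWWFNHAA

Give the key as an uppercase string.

BRFPQSJH

  i= 0: E-D =  1 → B
  i= 1: N-W = 17 → R
  i= 2: B-W =  5 → F
  i= 3: D-O = 15 → P
  i= 4: A-K = 16 → Q
  i= 5: H-P = 18 → S
  i= 6: O-F =  9 → J
  i= 7: W-P =  7 → H
  i= 8: L-K =  1 → B
  i= 9: G-P = 17 → R
  i=10: S-N =  5 → F
  i=11: S-D = 15 → P
  i=12: W-G = 16 → Q
  i=13: I-Q = 18 → S
  i=14: W-N =  9 → J
  i=15: W-P =  7 → H
  i=16: F-E =  1 → B
  i=17: N-W = 17 → R
  i=18: H-C =  5 → F
  i=19: A-L = 15 → P
  i=20: A-K = 16 → Q
  shifts repeat with period 8: BRFPQSJH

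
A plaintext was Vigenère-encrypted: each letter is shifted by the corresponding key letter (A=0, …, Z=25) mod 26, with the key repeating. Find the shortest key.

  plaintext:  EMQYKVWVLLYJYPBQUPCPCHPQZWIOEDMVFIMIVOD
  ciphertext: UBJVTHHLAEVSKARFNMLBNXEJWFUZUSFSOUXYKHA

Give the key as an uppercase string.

  i= 0: U-E = 16 → Q
  i= 1: B-M = 15 → P
  i= 2: J-Q = 19 → T
  i= 3: V-Y = 23 → X
  i= 4: T-K =  9 → J
  i= 5: H-V = 12 → M
  i= 6: H-W = 11 → L
  i= 7: L-V = 16 → Q
  i= 8: A-L = 15 → P
  i= 9: E-L = 19 → T
  i=10: V-Y = 23 → X
  i=11: S-J =  9 → J
  i=12: K-Y = 12 → M
  i=13: A-P = 11 → L
  i=14: R-B = 16 → Q
  i=15: F-Q = 15 → P
  i=16: N-U = 19 → T
  i=17: M-P = 23 → X
  i=18: L-C =  9 → J
  i=19: B-P = 12 → M
  i=20: N-C = 11 → L
  i=21: X-H = 16 → Q
  i=22: E-P = 15 → P
  i=23: J-Q = 19 → T
  i=24: W-Z = 23 → X
  i=25: F-W =  9 → J
  i=26: U-I = 12 → M
  i=27: Z-O = 11 → L
  i=28: U-E = 16 → Q
  i=29: S-D = 15 → P
  i=30: F-M = 19 → T
  i=31: S-V = 23 → X
  i=32: O-F =  9 → J
  i=33: U-I = 12 → M
  i=34: X-M = 11 → L
  i=35: Y-I = 16 → Q
  i=36: K-V = 15 → P
  i=37: H-O = 19 → T
  i=38: A-D = 23 → X
  shifts repeat with period 7: QPTXJML

QPTXJML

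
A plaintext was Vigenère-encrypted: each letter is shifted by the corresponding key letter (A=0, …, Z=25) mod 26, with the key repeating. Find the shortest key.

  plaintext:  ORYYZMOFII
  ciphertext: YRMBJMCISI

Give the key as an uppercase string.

KAOD

  i= 0: Y-O = 10 → K
  i= 1: R-R =  0 → A
  i= 2: M-Y = 14 → O
  i= 3: B-Y =  3 → D
  i= 4: J-Z = 10 → K
  i= 5: M-M =  0 → A
  i= 6: C-O = 14 → O
  i= 7: I-F =  3 → D
  i= 8: S-I = 10 → K
  i= 9: I-I =  0 → A
  shifts repeat with period 4: KAOD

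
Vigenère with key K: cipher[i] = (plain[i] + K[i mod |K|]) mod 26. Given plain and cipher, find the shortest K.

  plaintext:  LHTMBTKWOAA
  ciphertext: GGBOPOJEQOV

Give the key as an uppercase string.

  i= 0: G-L = 21 → V
  i= 1: G-H = 25 → Z
  i= 2: B-T =  8 → I
  i= 3: O-M =  2 → C
  i= 4: P-B = 14 → O
  i= 5: O-T = 21 → V
  i= 6: J-K = 25 → Z
  i= 7: E-W =  8 → I
  i= 8: Q-O =  2 → C
  i= 9: O-A = 14 → O
  i=10: V-A = 21 → V
  shifts repeat with period 5: VZICO

VZICO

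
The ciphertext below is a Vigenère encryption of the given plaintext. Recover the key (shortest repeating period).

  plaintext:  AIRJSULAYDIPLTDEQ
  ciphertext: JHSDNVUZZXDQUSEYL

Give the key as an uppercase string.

JZBUVB

  i= 0: J-A =  9 → J
  i= 1: H-I = 25 → Z
  i= 2: S-R =  1 → B
  i= 3: D-J = 20 → U
  i= 4: N-S = 21 → V
  i= 5: V-U =  1 → B
  i= 6: U-L =  9 → J
  i= 7: Z-A = 25 → Z
  i= 8: Z-Y =  1 → B
  i= 9: X-D = 20 → U
  i=10: D-I = 21 → V
  i=11: Q-P =  1 → B
  i=12: U-L =  9 → J
  i=13: S-T = 25 → Z
  i=14: E-D =  1 → B
  i=15: Y-E = 20 → U
  i=16: L-Q = 21 → V
  shifts repeat with period 6: JZBUVB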